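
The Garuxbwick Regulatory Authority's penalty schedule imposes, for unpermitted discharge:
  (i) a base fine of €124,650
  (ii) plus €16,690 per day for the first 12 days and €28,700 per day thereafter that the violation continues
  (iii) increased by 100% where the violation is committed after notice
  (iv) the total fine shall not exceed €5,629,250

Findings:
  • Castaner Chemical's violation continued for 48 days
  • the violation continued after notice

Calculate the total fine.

€2,716,260

First 12 days: 12 × €16,690 = €200,280
Remaining days: (48 − 12) × €28,700 = €1,033,200
Per-day component: €200,280 + €1,033,200 = €1,233,480
Base plus per-day: €124,650 + €1,233,480 = €1,358,130
Enhancement: 100% of €1,358,130 = €1,358,130
Enhanced fine: €1,358,130 + €1,358,130 = €2,716,260
Cap at €5,629,250: €2,716,260 is within the cap, no reduction.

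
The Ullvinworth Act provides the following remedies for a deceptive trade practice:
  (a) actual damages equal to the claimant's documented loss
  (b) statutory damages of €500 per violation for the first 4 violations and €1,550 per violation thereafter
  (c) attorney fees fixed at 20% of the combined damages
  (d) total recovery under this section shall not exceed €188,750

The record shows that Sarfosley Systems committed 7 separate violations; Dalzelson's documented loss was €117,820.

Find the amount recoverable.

First 4 violations: 4 × €500 = €2,000
Remaining violations: (7 − 4) × €1,550 = €4,650
Statutory damages: €2,000 + €4,650 = €6,650
Combined damages: €117,820 + €6,650 = €124,470
Attorney fees: 20% of €124,470 = €24,894
Total before cap: €124,470 + €24,894 = €149,364
Cap at €188,750: €149,364 is within the cap, no reduction.

€149,364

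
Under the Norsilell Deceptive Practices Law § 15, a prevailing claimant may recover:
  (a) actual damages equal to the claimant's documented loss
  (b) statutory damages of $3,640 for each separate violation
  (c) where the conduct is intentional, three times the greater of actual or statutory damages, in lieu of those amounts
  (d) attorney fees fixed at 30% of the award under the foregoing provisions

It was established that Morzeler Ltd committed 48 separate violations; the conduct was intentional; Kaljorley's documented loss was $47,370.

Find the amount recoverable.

Statutory damages: 48 × $3,640 = $174,720
Greater of actual damages ($47,370) or statutory damages ($174,720): $174,720
Trebled: 3 × $174,720 = $524,160
Attorney fees: 30% of $524,160 = $157,248
Total recovery: $524,160 + $157,248 = $681,408

$681,408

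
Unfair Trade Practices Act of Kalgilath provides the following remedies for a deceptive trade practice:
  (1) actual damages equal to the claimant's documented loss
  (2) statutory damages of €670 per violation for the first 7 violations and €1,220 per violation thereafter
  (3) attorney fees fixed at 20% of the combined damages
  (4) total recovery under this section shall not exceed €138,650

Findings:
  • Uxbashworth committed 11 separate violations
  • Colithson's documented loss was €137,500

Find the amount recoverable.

First 7 violations: 7 × €670 = €4,690
Remaining violations: (11 − 7) × €1,220 = €4,880
Statutory damages: €4,690 + €4,880 = €9,570
Combined damages: €137,500 + €9,570 = €147,070
Attorney fees: 20% of €147,070 = €29,414
Total before cap: €147,070 + €29,414 = €176,484
Cap at €138,650: €176,484 exceeds the cap → €138,650

€138,650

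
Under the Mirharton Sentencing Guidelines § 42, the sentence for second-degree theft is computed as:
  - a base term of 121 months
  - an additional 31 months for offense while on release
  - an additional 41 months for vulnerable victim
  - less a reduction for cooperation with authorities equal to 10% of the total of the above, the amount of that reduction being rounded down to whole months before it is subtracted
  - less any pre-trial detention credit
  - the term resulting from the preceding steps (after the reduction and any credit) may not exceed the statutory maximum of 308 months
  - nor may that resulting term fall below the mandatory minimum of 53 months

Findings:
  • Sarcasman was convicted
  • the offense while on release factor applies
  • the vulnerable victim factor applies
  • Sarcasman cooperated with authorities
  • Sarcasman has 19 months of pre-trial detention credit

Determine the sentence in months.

Offense while on release enhancement: +31 months
Vulnerable victim enhancement: +41 months
Adjusted term: 121 months + 31 months + 41 months = 193 months
Cooperation with authorities reduction: 10% of 193 months = 19 months (rounded down)
After reduction: 193 − 19 = 174 months
Less pre-trial detention credit: 174 months − 19 months = 155 months
Cap at 308 months: 155 months is within the cap, no reduction.
Minimum 53 months: 155 months meets the minimum, no increase.

155 months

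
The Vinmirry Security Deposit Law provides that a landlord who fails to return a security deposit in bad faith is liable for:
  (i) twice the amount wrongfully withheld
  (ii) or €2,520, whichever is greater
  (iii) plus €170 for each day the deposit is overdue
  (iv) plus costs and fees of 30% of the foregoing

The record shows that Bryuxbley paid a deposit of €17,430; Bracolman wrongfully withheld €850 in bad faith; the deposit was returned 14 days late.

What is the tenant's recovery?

Doubled: 2 × €850 = €1,700
Minimum €2,520: €1,700 is below the minimum → €2,520
Late-return penalty: 14 × €170 = €2,380
Damages plus late penalty: €2,520 + €2,380 = €4,900
Costs and fees: 30% of €4,900 = €1,470
Total recovery: €4,900 + €1,470 = €6,370

€6,370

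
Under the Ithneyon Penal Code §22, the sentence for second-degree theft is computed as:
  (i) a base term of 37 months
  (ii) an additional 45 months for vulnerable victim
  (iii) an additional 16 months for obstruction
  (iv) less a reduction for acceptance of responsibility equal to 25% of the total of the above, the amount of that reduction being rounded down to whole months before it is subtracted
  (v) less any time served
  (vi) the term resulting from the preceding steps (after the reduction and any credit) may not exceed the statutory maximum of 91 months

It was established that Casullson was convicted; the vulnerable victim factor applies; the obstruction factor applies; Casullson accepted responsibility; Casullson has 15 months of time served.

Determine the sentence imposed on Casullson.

Vulnerable victim enhancement: +45 months
Obstruction enhancement: +16 months
Adjusted term: 37 months + 45 months + 16 months = 98 months
Acceptance of responsibility reduction: 25% of 98 months = 24 months (rounded down)
After reduction: 98 − 24 = 74 months
Less time served: 74 months − 15 months = 59 months
Cap at 91 months: 59 months is within the cap, no reduction.

59 months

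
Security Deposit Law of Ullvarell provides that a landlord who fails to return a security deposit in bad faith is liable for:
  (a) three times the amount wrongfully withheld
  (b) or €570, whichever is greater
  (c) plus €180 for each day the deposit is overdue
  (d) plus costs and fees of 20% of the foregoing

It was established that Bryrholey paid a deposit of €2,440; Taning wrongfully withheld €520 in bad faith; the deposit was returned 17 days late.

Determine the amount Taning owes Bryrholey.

Trebled: 3 × €520 = €1,560
Minimum €570: €1,560 meets the minimum, no increase.
Late-return penalty: 17 × €180 = €3,060
Damages plus late penalty: €1,560 + €3,060 = €4,620
Costs and fees: 20% of €4,620 = €924
Total recovery: €4,620 + €924 = €5,544

Recovery: €5,544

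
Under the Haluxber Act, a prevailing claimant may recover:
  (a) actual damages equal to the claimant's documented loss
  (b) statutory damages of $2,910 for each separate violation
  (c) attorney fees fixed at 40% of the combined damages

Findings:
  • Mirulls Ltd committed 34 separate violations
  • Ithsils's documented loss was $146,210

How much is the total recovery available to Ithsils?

Statutory damages: 34 × $2,910 = $98,940
Combined damages: $146,210 + $98,940 = $245,150
Attorney fees: 40% of $245,150 = $98,060
Total recovery: $245,150 + $98,060 = $343,210

$343,210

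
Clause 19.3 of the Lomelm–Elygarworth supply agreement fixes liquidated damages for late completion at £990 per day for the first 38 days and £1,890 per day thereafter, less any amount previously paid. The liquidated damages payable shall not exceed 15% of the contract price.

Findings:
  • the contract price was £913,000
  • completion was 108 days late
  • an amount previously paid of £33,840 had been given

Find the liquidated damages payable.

£136,080

First 38 days: 38 × £990 = £37,620
Remaining days: (108 − 38) × £1,890 = £132,300
Accrued per-day damages: £37,620 + £132,300 = £169,920
Less amount previously paid: £169,920 − £33,840 = £136,080
Cap: 15% of £913,000 = £136,950
Cap at £136,950: £136,080 is within the cap, no reduction.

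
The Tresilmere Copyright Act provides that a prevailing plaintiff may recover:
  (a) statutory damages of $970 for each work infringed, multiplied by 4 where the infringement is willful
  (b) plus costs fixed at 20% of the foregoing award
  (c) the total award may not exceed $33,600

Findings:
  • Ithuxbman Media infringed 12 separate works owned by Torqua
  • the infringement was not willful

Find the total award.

Statutory damages: 12 × $970 = $11,640
Infringement not willful: no ×4 enhancement.
Costs: 20% of $11,640 = $2,328
Award plus costs: $11,640 + $2,328 = $13,968
Cap at $33,600: $13,968 is within the cap, no reduction.

$13,968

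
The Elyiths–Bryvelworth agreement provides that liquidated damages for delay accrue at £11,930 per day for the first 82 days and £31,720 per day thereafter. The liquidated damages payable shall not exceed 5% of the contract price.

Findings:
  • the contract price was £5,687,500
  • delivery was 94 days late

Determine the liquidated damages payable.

First 82 days: 82 × £11,930 = £978,260
Remaining days: (94 − 82) × £31,720 = £380,640
Accrued per-day damages: £978,260 + £380,640 = £1,358,900
Cap: 5% of £5,687,500 = £284,375
Cap at £284,375: £1,358,900 exceeds the cap → £284,375

£284,375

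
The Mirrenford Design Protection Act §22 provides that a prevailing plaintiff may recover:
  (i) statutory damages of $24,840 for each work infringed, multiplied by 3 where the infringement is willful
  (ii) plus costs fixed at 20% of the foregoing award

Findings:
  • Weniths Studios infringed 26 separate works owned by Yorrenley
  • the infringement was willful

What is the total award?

$2,325,024

Statutory damages: 26 × $24,840 = $645,840
Trebled: 3 × $645,840 = $1,937,520
Costs: 20% of $1,937,520 = $387,504
Award plus costs: $1,937,520 + $387,504 = $2,325,024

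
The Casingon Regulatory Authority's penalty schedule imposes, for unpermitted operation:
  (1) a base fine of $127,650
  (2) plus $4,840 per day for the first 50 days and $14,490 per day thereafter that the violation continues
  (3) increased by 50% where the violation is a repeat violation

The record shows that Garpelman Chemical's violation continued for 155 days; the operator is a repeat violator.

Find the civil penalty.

$2,836,650

First 50 days: 50 × $4,840 = $242,000
Remaining days: (155 − 50) × $14,490 = $1,521,450
Per-day component: $242,000 + $1,521,450 = $1,763,450
Base plus per-day: $127,650 + $1,763,450 = $1,891,100
Enhancement: 50% of $1,891,100 = $945,550
Enhanced fine: $1,891,100 + $945,550 = $2,836,650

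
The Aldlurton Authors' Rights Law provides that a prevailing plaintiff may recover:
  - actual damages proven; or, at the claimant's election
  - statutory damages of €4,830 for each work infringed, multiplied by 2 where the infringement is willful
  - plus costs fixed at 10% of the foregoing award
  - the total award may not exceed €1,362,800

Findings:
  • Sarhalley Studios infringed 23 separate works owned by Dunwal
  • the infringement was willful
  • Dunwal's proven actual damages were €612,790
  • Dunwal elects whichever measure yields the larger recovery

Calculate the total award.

Statutory damages: 23 × €4,830 = €111,090
Doubled: 2 × €111,090 = €222,180
Greater of actual damages (€612,790) or enhanced statutory damages (€222,180): €612,790
Costs: 10% of €612,790 = €61,279
Award plus costs: €612,790 + €61,279 = €674,069
Cap at €1,362,800: €674,069 is within the cap, no reduction.

€674,069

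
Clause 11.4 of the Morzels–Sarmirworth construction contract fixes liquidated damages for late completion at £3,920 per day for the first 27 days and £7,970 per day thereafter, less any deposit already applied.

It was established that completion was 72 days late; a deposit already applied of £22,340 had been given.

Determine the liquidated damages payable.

First 27 days: 27 × £3,920 = £105,840
Remaining days: (72 − 27) × £7,970 = £358,650
Accrued per-day damages: £105,840 + £358,650 = £464,490
Less deposit already applied: £464,490 − £22,340 = £442,150

£442,150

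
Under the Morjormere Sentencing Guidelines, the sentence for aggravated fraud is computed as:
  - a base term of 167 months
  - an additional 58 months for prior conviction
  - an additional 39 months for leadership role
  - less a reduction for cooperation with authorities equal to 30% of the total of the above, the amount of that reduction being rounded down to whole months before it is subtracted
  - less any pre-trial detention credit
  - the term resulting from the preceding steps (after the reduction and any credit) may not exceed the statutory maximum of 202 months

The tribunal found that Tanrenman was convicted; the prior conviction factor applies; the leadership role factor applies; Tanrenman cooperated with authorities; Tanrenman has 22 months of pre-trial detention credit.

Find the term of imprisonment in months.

163 months

Prior conviction enhancement: +58 months
Leadership role enhancement: +39 months
Adjusted term: 167 months + 58 months + 39 months = 264 months
Cooperation with authorities reduction: 30% of 264 months = 79 months (rounded down)
After reduction: 264 − 79 = 185 months
Less pre-trial detention credit: 185 months − 22 months = 163 months
Cap at 202 months: 163 months is within the cap, no reduction.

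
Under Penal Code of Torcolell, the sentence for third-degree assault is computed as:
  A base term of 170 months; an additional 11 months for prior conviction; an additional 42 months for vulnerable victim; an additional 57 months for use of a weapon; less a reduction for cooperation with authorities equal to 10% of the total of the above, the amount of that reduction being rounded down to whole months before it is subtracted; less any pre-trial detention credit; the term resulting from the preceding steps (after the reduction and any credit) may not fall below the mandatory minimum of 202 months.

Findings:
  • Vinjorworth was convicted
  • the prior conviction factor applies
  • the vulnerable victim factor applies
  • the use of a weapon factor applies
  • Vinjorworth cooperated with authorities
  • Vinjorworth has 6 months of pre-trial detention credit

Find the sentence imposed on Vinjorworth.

Prior conviction enhancement: +11 months
Vulnerable victim enhancement: +42 months
Use of a weapon enhancement: +57 months
Adjusted term: 170 months + 11 months + 42 months + 57 months = 280 months
Cooperation with authorities reduction: 10% of 280 months = 28 months (rounded down)
After reduction: 280 − 28 = 252 months
Less pre-trial detention credit: 252 months − 6 months = 246 months
Minimum 202 months: 246 months meets the minimum, no increase.

246 months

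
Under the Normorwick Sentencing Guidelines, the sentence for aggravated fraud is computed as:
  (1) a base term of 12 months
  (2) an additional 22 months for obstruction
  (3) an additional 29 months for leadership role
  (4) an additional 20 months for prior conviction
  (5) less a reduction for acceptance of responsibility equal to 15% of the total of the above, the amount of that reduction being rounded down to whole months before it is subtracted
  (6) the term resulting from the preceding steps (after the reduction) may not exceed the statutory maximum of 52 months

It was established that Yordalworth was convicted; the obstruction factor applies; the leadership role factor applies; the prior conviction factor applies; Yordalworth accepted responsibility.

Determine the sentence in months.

Sentence: 52 months

Obstruction enhancement: +22 months
Leadership role enhancement: +29 months
Prior conviction enhancement: +20 months
Adjusted term: 12 months + 22 months + 29 months + 20 months = 83 months
Acceptance of responsibility reduction: 15% of 83 months = 12 months (rounded down)
After reduction: 83 − 12 = 71 months
Cap at 52 months: 71 months exceeds the cap → 52 months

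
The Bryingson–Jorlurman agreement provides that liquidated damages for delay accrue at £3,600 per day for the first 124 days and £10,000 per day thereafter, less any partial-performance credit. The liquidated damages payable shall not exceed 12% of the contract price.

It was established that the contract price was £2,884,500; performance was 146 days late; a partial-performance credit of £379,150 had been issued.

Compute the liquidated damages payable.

£287,250

First 124 days: 124 × £3,600 = £446,400
Remaining days: (146 − 124) × £10,000 = £220,000
Accrued per-day damages: £446,400 + £220,000 = £666,400
Less partial-performance credit: £666,400 − £379,150 = £287,250
Cap: 12% of £2,884,500 = £346,140
Cap at £346,140: £287,250 is within the cap, no reduction.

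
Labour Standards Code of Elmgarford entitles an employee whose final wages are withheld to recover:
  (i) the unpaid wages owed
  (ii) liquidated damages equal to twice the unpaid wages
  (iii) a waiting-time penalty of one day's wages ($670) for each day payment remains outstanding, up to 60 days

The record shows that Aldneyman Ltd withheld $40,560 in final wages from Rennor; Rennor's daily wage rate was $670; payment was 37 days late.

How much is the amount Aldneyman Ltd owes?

Doubled: 2 × $40,560 = $81,120
Penalty days: min(37, 60) = 37
Waiting-time penalty: 37 × $670 = $24,790
Total award: $40,560 + $81,120 + $24,790 = $146,470

Total award: $146,470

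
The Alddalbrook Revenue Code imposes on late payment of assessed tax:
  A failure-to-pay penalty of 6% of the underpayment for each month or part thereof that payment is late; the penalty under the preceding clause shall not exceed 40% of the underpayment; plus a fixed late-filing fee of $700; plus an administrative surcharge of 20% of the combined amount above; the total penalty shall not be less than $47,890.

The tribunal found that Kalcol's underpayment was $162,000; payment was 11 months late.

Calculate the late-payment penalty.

Accrued rate: 6% × 11 = 66%, capped at 40% → 40%
Failure-to-pay penalty: 40% of $162,000 = $64,800
Penalty before surcharge: $64,800 + $700 = $65,500
Administrative surcharge: 20% of $65,500 = $13,100
Total penalty: $65,500 + $13,100 = $78,600
Minimum $47,890: $78,600 meets the minimum, no increase.

$78,600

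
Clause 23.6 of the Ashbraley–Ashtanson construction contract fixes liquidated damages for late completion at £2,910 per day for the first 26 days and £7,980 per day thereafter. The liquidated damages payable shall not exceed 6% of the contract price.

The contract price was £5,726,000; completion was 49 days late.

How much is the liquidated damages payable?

£259,200

First 26 days: 26 × £2,910 = £75,660
Remaining days: (49 − 26) × £7,980 = £183,540
Accrued per-day damages: £75,660 + £183,540 = £259,200
Cap: 6% of £5,726,000 = £343,560
Cap at £343,560: £259,200 is within the cap, no reduction.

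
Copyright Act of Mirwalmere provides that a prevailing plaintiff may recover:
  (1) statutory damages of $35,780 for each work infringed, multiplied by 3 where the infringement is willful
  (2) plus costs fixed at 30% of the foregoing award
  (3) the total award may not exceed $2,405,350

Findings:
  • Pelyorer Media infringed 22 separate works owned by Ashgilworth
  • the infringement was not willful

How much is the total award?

$1,023,308

Statutory damages: 22 × $35,780 = $787,160
Infringement not willful: no ×3 enhancement.
Costs: 30% of $787,160 = $236,148
Award plus costs: $787,160 + $236,148 = $1,023,308
Cap at $2,405,350: $1,023,308 is within the cap, no reduction.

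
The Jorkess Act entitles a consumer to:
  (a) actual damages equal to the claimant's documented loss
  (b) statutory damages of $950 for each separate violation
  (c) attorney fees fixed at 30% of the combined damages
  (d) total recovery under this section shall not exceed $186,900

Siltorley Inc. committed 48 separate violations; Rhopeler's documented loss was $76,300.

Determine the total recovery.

Statutory damages: 48 × $950 = $45,600
Combined damages: $76,300 + $45,600 = $121,900
Attorney fees: 30% of $121,900 = $36,570
Total before cap: $121,900 + $36,570 = $158,470
Cap at $186,900: $158,470 is within the cap, no reduction.

$158,470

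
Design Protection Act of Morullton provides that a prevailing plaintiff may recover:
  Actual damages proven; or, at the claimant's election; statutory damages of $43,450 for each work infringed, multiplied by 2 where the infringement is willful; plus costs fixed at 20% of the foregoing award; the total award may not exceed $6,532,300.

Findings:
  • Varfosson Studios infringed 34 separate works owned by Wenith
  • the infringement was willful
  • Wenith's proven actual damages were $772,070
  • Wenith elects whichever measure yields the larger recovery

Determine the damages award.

$3,545,520

Statutory damages: 34 × $43,450 = $1,477,300
Doubled: 2 × $1,477,300 = $2,954,600
Greater of actual damages ($772,070) or enhanced statutory damages ($2,954,600): $2,954,600
Costs: 20% of $2,954,600 = $590,920
Award plus costs: $2,954,600 + $590,920 = $3,545,520
Cap at $6,532,300: $3,545,520 is within the cap, no reduction.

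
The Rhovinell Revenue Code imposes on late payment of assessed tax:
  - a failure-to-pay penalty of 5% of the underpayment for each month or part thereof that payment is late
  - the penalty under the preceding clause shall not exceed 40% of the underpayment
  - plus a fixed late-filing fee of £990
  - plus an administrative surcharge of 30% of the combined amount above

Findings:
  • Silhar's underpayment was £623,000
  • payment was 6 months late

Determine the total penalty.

£244,257

Accrued rate: 5% × 6 = 30%, capped at 40% → 30%
Failure-to-pay penalty: 30% of £623,000 = £186,900
Penalty before surcharge: £186,900 + £990 = £187,890
Administrative surcharge: 30% of £187,890 = £56,367
Total penalty: £187,890 + £56,367 = £244,257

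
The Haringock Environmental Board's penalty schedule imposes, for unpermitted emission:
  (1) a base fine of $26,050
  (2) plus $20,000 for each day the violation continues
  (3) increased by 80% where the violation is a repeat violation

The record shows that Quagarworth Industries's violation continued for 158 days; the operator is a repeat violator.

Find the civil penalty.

$5,734,890

Per-day component: 158 × $20,000 = $3,160,000
Base plus per-day: $26,050 + $3,160,000 = $3,186,050
Enhancement: 80% of $3,186,050 = $2,548,840
Enhanced fine: $3,186,050 + $2,548,840 = $5,734,890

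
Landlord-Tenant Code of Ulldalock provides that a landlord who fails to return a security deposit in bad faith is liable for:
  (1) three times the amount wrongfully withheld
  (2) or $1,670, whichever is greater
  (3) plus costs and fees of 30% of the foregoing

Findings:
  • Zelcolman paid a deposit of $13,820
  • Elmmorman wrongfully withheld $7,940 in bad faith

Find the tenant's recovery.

Trebled: 3 × $7,940 = $23,820
Minimum $1,670: $23,820 meets the minimum, no increase.
Costs and fees: 30% of $23,820 = $7,146
Total recovery: $23,820 + $7,146 = $30,966

$30,966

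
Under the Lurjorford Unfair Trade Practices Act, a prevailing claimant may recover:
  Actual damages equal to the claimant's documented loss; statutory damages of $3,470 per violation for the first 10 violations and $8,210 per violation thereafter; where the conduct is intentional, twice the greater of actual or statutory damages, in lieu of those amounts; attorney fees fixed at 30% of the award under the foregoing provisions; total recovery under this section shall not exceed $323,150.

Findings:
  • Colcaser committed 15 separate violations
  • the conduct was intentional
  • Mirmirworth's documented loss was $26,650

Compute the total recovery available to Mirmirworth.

First 10 violations: 10 × $3,470 = $34,700
Remaining violations: (15 − 10) × $8,210 = $41,050
Statutory damages: $34,700 + $41,050 = $75,750
Greater of actual damages ($26,650) or statutory damages ($75,750): $75,750
Doubled: 2 × $75,750 = $151,500
Attorney fees: 30% of $151,500 = $45,450
Total before cap: $151,500 + $45,450 = $196,950
Cap at $323,150: $196,950 is within the cap, no reduction.

$196,950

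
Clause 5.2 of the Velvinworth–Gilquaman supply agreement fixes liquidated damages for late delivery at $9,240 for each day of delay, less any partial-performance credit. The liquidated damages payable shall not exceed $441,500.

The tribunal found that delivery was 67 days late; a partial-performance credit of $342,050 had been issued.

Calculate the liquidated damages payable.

$277,030

Per-day damages: 67 × $9,240 = $619,080
Less partial-performance credit: $619,080 − $342,050 = $277,030
Cap at $441,500: $277,030 is within the cap, no reduction.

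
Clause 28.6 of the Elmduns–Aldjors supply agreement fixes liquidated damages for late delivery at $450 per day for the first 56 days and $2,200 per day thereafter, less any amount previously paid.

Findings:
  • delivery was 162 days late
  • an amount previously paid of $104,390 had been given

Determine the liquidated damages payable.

$154,010

First 56 days: 56 × $450 = $25,200
Remaining days: (162 − 56) × $2,200 = $233,200
Accrued per-day damages: $25,200 + $233,200 = $258,400
Less amount previously paid: $258,400 − $104,390 = $154,010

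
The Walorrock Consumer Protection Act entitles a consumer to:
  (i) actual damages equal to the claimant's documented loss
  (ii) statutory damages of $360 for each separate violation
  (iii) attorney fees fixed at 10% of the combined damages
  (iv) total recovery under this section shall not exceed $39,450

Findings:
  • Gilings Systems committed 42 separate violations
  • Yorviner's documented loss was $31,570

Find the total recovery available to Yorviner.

Statutory damages: 42 × $360 = $15,120
Combined damages: $31,570 + $15,120 = $46,690
Attorney fees: 10% of $46,690 = $4,669
Total before cap: $46,690 + $4,669 = $51,359
Cap at $39,450: $51,359 exceeds the cap → $39,450

$39,450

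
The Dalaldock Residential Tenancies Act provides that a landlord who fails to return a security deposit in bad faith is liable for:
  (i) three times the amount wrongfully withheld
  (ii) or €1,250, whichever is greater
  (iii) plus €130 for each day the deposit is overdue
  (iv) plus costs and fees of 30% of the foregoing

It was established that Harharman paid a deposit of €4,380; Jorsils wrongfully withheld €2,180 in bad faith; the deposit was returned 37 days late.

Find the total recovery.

Recovery: €14,755

Trebled: 3 × €2,180 = €6,540
Minimum €1,250: €6,540 meets the minimum, no increase.
Late-return penalty: 37 × €130 = €4,810
Damages plus late penalty: €6,540 + €4,810 = €11,350
Costs and fees: 30% of €11,350 = €3,405
Total recovery: €11,350 + €3,405 = €14,755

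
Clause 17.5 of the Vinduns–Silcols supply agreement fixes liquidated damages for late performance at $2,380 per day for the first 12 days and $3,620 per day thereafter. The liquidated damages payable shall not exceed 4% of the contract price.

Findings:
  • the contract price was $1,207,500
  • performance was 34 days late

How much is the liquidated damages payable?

$48,300

First 12 days: 12 × $2,380 = $28,560
Remaining days: (34 − 12) × $3,620 = $79,640
Accrued per-day damages: $28,560 + $79,640 = $108,200
Cap: 4% of $1,207,500 = $48,300
Cap at $48,300: $108,200 exceeds the cap → $48,300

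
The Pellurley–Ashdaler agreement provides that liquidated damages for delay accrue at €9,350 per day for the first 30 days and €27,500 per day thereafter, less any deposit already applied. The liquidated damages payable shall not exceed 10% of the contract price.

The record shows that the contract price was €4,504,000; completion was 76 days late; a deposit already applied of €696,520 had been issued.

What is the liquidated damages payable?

€450,400

First 30 days: 30 × €9,350 = €280,500
Remaining days: (76 − 30) × €27,500 = €1,265,000
Accrued per-day damages: €280,500 + €1,265,000 = €1,545,500
Less deposit already applied: €1,545,500 − €696,520 = €848,980
Cap: 10% of €4,504,000 = €450,400
Cap at €450,400: €848,980 exceeds the cap → €450,400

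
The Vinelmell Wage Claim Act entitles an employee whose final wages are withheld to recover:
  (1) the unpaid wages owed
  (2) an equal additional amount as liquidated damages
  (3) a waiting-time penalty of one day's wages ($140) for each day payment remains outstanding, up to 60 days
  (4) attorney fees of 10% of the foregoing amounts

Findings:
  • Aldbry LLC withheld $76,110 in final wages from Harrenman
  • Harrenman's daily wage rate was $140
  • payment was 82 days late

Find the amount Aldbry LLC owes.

Liquidated damages (equal amount): $76,110
Penalty days: min(82, 60) = 60
Waiting-time penalty: 60 × $140 = $8,400
Subtotal: $76,110 + $76,110 + $8,400 = $160,620
Attorney fees: 10% of $160,620 = $16,062
Total award: $160,620 + $16,062 = $176,682

$176,682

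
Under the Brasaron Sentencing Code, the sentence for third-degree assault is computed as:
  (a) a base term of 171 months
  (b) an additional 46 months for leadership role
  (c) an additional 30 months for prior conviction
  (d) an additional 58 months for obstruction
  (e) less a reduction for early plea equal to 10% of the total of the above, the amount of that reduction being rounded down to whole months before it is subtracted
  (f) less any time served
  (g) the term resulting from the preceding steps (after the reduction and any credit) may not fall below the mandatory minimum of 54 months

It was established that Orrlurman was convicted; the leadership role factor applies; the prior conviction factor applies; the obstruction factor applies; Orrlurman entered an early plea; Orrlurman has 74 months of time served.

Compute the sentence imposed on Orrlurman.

201 months

Leadership role enhancement: +46 months
Prior conviction enhancement: +30 months
Obstruction enhancement: +58 months
Adjusted term: 171 months + 46 months + 30 months + 58 months = 305 months
Early plea reduction: 10% of 305 months = 30 months (rounded down)
After reduction: 305 − 30 = 275 months
Less time served: 275 months − 74 months = 201 months
Minimum 54 months: 201 months meets the minimum, no increase.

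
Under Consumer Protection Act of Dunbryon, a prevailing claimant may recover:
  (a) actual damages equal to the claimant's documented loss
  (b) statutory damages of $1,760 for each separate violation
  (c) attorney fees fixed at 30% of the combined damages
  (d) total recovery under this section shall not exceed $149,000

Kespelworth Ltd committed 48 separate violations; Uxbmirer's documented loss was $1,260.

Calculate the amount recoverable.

$111,462

Statutory damages: 48 × $1,760 = $84,480
Combined damages: $1,260 + $84,480 = $85,740
Attorney fees: 30% of $85,740 = $25,722
Total before cap: $85,740 + $25,722 = $111,462
Cap at $149,000: $111,462 is within the cap, no reduction.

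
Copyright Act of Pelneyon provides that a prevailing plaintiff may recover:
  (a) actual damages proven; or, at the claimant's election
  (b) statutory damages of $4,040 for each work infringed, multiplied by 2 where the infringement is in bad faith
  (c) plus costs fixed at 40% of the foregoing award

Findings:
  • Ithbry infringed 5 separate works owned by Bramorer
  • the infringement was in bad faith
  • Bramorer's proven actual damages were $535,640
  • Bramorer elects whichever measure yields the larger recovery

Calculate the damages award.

Statutory damages: 5 × $4,040 = $20,200
Doubled: 2 × $20,200 = $40,400
Greater of actual damages ($535,640) or enhanced statutory damages ($40,400): $535,640
Costs: 40% of $535,640 = $214,256
Award plus costs: $535,640 + $214,256 = $749,896

$749,896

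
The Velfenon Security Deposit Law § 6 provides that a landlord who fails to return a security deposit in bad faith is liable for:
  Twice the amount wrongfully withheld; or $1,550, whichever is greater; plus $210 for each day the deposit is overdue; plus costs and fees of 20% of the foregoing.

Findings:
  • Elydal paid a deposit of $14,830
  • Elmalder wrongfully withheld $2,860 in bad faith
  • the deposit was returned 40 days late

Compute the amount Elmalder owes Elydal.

Doubled: 2 × $2,860 = $5,720
Minimum $1,550: $5,720 meets the minimum, no increase.
Late-return penalty: 40 × $210 = $8,400
Damages plus late penalty: $5,720 + $8,400 = $14,120
Costs and fees: 20% of $14,120 = $2,824
Total recovery: $14,120 + $2,824 = $16,944

$16,944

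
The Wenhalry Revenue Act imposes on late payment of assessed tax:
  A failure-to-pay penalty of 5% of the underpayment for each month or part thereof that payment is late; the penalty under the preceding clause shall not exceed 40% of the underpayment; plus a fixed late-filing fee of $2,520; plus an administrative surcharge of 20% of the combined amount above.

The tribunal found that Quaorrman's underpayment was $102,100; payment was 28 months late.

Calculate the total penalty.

Accrued rate: 5% × 28 = 140%, capped at 40% → 40%
Failure-to-pay penalty: 40% of $102,100 = $40,840
Penalty before surcharge: $40,840 + $2,520 = $43,360
Administrative surcharge: 20% of $43,360 = $8,672
Total penalty: $43,360 + $8,672 = $52,032

$52,032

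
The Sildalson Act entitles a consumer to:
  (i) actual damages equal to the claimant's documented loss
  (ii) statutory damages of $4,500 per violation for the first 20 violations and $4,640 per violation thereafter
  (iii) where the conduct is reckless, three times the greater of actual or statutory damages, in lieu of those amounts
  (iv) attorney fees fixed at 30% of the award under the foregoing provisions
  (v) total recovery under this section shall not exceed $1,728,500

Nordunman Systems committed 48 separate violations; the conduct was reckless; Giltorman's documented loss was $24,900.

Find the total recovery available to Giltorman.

$857,688

First 20 violations: 20 × $4,500 = $90,000
Remaining violations: (48 − 20) × $4,640 = $129,920
Statutory damages: $90,000 + $129,920 = $219,920
Greater of actual damages ($24,900) or statutory damages ($219,920): $219,920
Trebled: 3 × $219,920 = $659,760
Attorney fees: 30% of $659,760 = $197,928
Total before cap: $659,760 + $197,928 = $857,688
Cap at $1,728,500: $857,688 is within the cap, no reduction.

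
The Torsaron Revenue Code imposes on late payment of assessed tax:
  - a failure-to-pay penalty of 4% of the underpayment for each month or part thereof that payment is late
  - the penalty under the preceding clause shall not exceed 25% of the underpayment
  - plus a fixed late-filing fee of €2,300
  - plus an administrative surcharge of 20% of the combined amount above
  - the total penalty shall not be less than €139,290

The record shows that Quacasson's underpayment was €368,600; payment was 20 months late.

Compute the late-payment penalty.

€139,290

Accrued rate: 4% × 20 = 80%, capped at 25% → 25%
Failure-to-pay penalty: 25% of €368,600 = €92,150
Penalty before surcharge: €92,150 + €2,300 = €94,450
Administrative surcharge: 20% of €94,450 = €18,890
Total penalty: €94,450 + €18,890 = €113,340
Minimum €139,290: €113,340 is below the minimum → €139,290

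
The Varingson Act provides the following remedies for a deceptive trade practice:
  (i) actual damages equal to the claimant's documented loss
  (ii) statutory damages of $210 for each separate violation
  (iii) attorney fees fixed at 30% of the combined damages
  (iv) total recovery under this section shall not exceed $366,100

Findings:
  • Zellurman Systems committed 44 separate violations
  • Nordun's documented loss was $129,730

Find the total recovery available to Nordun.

$180,661

Statutory damages: 44 × $210 = $9,240
Combined damages: $129,730 + $9,240 = $138,970
Attorney fees: 30% of $138,970 = $41,691
Total before cap: $138,970 + $41,691 = $180,661
Cap at $366,100: $180,661 is within the cap, no reduction.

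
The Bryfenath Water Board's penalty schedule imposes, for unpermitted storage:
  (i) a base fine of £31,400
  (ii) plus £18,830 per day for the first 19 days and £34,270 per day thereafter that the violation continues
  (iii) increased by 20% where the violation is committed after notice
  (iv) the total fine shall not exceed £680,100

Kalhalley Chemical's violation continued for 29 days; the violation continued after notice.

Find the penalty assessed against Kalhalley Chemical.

£680,100

First 19 days: 19 × £18,830 = £357,770
Remaining days: (29 − 19) × £34,270 = £342,700
Per-day component: £357,770 + £342,700 = £700,470
Base plus per-day: £31,400 + £700,470 = £731,870
Enhancement: 20% of £731,870 = £146,374
Enhanced fine: £731,870 + £146,374 = £878,244
Cap at £680,100: £878,244 exceeds the cap → £680,100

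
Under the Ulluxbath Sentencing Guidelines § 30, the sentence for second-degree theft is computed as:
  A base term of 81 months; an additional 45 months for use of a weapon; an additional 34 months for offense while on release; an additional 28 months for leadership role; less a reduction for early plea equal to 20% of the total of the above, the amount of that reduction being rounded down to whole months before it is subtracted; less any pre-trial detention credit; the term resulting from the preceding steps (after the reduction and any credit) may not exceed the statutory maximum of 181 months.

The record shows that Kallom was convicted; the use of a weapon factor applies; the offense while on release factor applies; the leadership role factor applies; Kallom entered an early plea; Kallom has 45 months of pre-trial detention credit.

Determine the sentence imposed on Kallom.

Use of a weapon enhancement: +45 months
Offense while on release enhancement: +34 months
Leadership role enhancement: +28 months
Adjusted term: 81 months + 45 months + 34 months + 28 months = 188 months
Early plea reduction: 20% of 188 months = 37 months (rounded down)
After reduction: 188 − 37 = 151 months
Less pre-trial detention credit: 151 months − 45 months = 106 months
Cap at 181 months: 106 months is within the cap, no reduction.

106 months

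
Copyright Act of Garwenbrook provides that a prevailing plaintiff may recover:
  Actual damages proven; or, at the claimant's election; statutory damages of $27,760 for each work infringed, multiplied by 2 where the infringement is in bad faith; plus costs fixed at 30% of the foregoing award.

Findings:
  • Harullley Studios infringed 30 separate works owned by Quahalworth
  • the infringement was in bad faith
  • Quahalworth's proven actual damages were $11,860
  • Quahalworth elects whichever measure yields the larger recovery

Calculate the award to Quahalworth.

$2,165,280

Statutory damages: 30 × $27,760 = $832,800
Doubled: 2 × $832,800 = $1,665,600
Greater of actual damages ($11,860) or enhanced statutory damages ($1,665,600): $1,665,600
Costs: 30% of $1,665,600 = $499,680
Award plus costs: $1,665,600 + $499,680 = $2,165,280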